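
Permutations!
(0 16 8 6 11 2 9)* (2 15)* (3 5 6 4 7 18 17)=(0 16 8 4 7 18 17 3 5 6 11 15 2 9)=[16, 1, 9, 5, 7, 6, 11, 18, 4, 0, 10, 15, 12, 13, 14, 2, 8, 3, 17]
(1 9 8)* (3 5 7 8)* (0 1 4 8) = [1, 9, 2, 5, 8, 7, 6, 0, 4, 3] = (0 1 9 3 5 7)(4 8)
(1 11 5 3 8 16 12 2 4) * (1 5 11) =(2 4 5 3 8 16 12) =[0, 1, 4, 8, 5, 3, 6, 7, 16, 9, 10, 11, 2, 13, 14, 15, 12]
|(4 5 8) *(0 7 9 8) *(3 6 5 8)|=6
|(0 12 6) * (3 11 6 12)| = 4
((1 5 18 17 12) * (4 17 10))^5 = ((1 5 18 10 4 17 12))^5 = (1 17 10 5 12 4 18)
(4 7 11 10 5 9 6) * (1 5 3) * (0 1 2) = (0 1 5 9 6 4 7 11 10 3 2) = [1, 5, 0, 2, 7, 9, 4, 11, 8, 6, 3, 10]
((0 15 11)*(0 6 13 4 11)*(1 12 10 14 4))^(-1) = (0 15)(1 13 6 11 4 14 10 12)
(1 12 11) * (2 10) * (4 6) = [0, 12, 10, 3, 6, 5, 4, 7, 8, 9, 2, 1, 11] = (1 12 11)(2 10)(4 6)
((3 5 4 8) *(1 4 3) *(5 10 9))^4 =((1 4 8)(3 10 9 5))^4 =(10)(1 4 8)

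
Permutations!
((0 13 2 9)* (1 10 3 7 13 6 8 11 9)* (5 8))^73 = (0 6 5 8 11 9)(1 10 3 7 13 2)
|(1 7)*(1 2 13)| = |(1 7 2 13)| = 4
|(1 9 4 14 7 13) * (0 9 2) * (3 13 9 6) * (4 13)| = 10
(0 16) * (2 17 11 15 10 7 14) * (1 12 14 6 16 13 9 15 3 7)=(0 13 9 15 10 1 12 14 2 17 11 3 7 6 16)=[13, 12, 17, 7, 4, 5, 16, 6, 8, 15, 1, 3, 14, 9, 2, 10, 0, 11]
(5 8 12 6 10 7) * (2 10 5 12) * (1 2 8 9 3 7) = (1 2 10)(3 7 12 6 5 9) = [0, 2, 10, 7, 4, 9, 5, 12, 8, 3, 1, 11, 6]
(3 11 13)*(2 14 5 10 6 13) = (2 14 5 10 6 13 3 11) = [0, 1, 14, 11, 4, 10, 13, 7, 8, 9, 6, 2, 12, 3, 5]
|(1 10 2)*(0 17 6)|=|(0 17 6)(1 10 2)|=3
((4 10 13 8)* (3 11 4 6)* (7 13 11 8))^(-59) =(3 8 6)(4 10 11)(7 13) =((3 8 6)(4 10 11)(7 13))^(-59)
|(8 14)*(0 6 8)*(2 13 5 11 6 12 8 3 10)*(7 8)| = 35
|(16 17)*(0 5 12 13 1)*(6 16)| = 15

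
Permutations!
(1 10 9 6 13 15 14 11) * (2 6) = (1 10 9 2 6 13 15 14 11) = [0, 10, 6, 3, 4, 5, 13, 7, 8, 2, 9, 1, 12, 15, 11, 14]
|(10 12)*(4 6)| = |(4 6)(10 12)| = 2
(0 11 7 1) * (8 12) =(0 11 7 1)(8 12) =[11, 0, 2, 3, 4, 5, 6, 1, 12, 9, 10, 7, 8]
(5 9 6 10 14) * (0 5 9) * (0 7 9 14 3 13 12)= (14)(0 5 7 9 6 10 3 13 12)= [5, 1, 2, 13, 4, 7, 10, 9, 8, 6, 3, 11, 0, 12, 14]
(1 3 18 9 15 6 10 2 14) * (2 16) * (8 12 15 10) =[0, 3, 14, 18, 4, 5, 8, 7, 12, 10, 16, 11, 15, 13, 1, 6, 2, 17, 9] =(1 3 18 9 10 16 2 14)(6 8 12 15)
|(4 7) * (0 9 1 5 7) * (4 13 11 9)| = |(0 4)(1 5 7 13 11 9)| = 6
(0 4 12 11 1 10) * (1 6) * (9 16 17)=(0 4 12 11 6 1 10)(9 16 17)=[4, 10, 2, 3, 12, 5, 1, 7, 8, 16, 0, 6, 11, 13, 14, 15, 17, 9]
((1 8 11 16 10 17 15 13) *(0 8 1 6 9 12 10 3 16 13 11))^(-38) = ((0 8)(3 16)(6 9 12 10 17 15 11 13))^(-38) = (6 12 17 11)(9 10 15 13)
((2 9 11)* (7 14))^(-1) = (2 11 9)(7 14) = ((2 9 11)(7 14))^(-1)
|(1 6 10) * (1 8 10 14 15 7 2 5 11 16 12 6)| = |(2 5 11 16 12 6 14 15 7)(8 10)| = 18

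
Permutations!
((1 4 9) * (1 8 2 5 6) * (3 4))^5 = ((1 3 4 9 8 2 5 6))^5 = (1 2 4 6 8 3 5 9)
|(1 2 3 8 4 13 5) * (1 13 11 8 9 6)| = 30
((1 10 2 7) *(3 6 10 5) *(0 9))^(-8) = (1 7 2 10 6 3 5)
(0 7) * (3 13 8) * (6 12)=(0 7)(3 13 8)(6 12)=[7, 1, 2, 13, 4, 5, 12, 0, 3, 9, 10, 11, 6, 8]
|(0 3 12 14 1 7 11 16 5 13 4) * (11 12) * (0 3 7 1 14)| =|(0 7 12)(3 11 16 5 13 4)| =6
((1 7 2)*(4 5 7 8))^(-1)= ((1 8 4 5 7 2))^(-1)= (1 2 7 5 4 8)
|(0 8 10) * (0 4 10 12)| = 6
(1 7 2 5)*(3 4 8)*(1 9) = [0, 7, 5, 4, 8, 9, 6, 2, 3, 1] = (1 7 2 5 9)(3 4 8)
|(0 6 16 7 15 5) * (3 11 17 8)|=12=|(0 6 16 7 15 5)(3 11 17 8)|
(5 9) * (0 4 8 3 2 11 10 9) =(0 4 8 3 2 11 10 9 5) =[4, 1, 11, 2, 8, 0, 6, 7, 3, 5, 9, 10]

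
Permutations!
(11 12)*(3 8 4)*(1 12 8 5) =(1 12 11 8 4 3 5) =[0, 12, 2, 5, 3, 1, 6, 7, 4, 9, 10, 8, 11]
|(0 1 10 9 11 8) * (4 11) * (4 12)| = 8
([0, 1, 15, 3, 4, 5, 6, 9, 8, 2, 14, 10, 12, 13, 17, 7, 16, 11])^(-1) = [0, 1, 9, 3, 4, 5, 6, 15, 8, 7, 11, 17, 12, 13, 10, 2, 16, 14]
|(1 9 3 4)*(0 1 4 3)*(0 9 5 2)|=4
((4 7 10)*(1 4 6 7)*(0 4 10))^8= ((0 4 1 10 6 7))^8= (0 1 6)(4 10 7)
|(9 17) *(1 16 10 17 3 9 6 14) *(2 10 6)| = |(1 16 6 14)(2 10 17)(3 9)| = 12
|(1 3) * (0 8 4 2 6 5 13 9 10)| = |(0 8 4 2 6 5 13 9 10)(1 3)| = 18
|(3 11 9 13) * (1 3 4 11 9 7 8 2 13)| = |(1 3 9)(2 13 4 11 7 8)| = 6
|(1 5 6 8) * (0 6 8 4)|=|(0 6 4)(1 5 8)|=3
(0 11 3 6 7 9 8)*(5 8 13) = (0 11 3 6 7 9 13 5 8) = [11, 1, 2, 6, 4, 8, 7, 9, 0, 13, 10, 3, 12, 5]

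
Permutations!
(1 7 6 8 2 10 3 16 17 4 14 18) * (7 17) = (1 17 4 14 18)(2 10 3 16 7 6 8) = [0, 17, 10, 16, 14, 5, 8, 6, 2, 9, 3, 11, 12, 13, 18, 15, 7, 4, 1]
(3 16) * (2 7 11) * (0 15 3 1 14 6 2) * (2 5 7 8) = (0 15 3 16 1 14 6 5 7 11)(2 8) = [15, 14, 8, 16, 4, 7, 5, 11, 2, 9, 10, 0, 12, 13, 6, 3, 1]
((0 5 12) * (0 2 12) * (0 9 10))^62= ((0 5 9 10)(2 12))^62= (12)(0 9)(5 10)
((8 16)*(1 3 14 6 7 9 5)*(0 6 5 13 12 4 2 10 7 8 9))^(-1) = (0 7 10 2 4 12 13 9 16 8 6)(1 5 14 3)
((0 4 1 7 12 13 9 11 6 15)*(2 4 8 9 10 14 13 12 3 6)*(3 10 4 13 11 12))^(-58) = (0 6 12 8 15 3 9)(1 13 11 10)(2 14 7 4) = ((0 8 9 12 3 6 15)(1 7 10 14 11 2 13 4))^(-58)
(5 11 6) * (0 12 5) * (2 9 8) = [12, 1, 9, 3, 4, 11, 0, 7, 2, 8, 10, 6, 5] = (0 12 5 11 6)(2 9 8)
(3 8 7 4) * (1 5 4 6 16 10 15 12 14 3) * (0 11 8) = [11, 5, 2, 0, 1, 4, 16, 6, 7, 9, 15, 8, 14, 13, 3, 12, 10] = (0 11 8 7 6 16 10 15 12 14 3)(1 5 4)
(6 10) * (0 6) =(0 6 10) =[6, 1, 2, 3, 4, 5, 10, 7, 8, 9, 0]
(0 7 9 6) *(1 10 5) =(0 7 9 6)(1 10 5) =[7, 10, 2, 3, 4, 1, 0, 9, 8, 6, 5]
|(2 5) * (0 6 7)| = 6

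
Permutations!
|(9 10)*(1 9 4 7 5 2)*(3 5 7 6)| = |(1 9 10 4 6 3 5 2)| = 8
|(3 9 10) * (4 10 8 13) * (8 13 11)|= |(3 9 13 4 10)(8 11)|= 10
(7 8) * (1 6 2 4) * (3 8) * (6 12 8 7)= (1 12 8 6 2 4)(3 7)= [0, 12, 4, 7, 1, 5, 2, 3, 6, 9, 10, 11, 8]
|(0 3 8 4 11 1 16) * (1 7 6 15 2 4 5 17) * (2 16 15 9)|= 24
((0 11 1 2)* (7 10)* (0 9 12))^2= ((0 11 1 2 9 12)(7 10))^2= (0 1 9)(2 12 11)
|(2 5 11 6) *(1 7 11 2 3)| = 10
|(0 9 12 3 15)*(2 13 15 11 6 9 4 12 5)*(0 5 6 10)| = |(0 4 12 3 11 10)(2 13 15 5)(6 9)| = 12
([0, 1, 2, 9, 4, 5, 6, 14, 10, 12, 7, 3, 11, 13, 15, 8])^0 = (15)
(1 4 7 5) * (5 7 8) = (1 4 8 5) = [0, 4, 2, 3, 8, 1, 6, 7, 5]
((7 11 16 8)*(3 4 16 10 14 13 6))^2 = ((3 4 16 8 7 11 10 14 13 6))^2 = (3 16 7 10 13)(4 8 11 14 6)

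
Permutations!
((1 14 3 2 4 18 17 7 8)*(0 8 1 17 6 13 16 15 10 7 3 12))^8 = ((0 8 17 3 2 4 18 6 13 16 15 10 7 1 14 12))^8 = (0 13)(1 4)(2 7)(3 10)(6 12)(8 16)(14 18)(15 17)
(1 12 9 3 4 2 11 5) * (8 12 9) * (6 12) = [0, 9, 11, 4, 2, 1, 12, 7, 6, 3, 10, 5, 8] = (1 9 3 4 2 11 5)(6 12 8)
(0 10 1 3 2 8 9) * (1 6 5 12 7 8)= (0 10 6 5 12 7 8 9)(1 3 2)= [10, 3, 1, 2, 4, 12, 5, 8, 9, 0, 6, 11, 7]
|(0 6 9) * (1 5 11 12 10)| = |(0 6 9)(1 5 11 12 10)| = 15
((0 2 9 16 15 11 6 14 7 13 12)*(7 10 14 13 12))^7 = ((0 2 9 16 15 11 6 13 7 12)(10 14))^7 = (0 13 15 2 7 11 9 12 6 16)(10 14)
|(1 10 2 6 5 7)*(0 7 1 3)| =|(0 7 3)(1 10 2 6 5)| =15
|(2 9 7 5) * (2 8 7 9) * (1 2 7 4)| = |(9)(1 2 7 5 8 4)| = 6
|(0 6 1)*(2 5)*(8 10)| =6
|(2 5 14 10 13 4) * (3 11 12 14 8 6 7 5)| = 8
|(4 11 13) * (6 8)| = |(4 11 13)(6 8)| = 6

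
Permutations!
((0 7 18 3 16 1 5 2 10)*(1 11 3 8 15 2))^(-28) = (18)(3 11 16)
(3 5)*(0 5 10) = (0 5 3 10) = [5, 1, 2, 10, 4, 3, 6, 7, 8, 9, 0]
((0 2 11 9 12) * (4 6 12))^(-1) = ((0 2 11 9 4 6 12))^(-1) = (0 12 6 4 9 11 2)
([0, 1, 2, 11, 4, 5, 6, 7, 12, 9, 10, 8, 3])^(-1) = (3 12 8 11)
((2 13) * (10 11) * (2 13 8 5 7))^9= (13)(2 8 5 7)(10 11)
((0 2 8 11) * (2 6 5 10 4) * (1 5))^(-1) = ((0 6 1 5 10 4 2 8 11))^(-1) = (0 11 8 2 4 10 5 1 6)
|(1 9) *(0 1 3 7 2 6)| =7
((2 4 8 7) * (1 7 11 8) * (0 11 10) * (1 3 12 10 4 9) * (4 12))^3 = (0 12 11 10 8)(1 9 2 7)(3 4)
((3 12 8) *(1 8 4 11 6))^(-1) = ((1 8 3 12 4 11 6))^(-1) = (1 6 11 4 12 3 8)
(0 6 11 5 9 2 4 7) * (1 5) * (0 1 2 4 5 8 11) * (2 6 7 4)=(0 7 1 8 11 6)(2 5 9)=[7, 8, 5, 3, 4, 9, 0, 1, 11, 2, 10, 6]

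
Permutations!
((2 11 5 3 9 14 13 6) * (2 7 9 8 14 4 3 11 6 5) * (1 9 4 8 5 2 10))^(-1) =(1 10 11 5 3 4 7 6 2 13 14 8 9)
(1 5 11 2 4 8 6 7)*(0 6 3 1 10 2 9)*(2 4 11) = [6, 5, 11, 1, 8, 2, 7, 10, 3, 0, 4, 9] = (0 6 7 10 4 8 3 1 5 2 11 9)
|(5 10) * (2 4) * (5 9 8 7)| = |(2 4)(5 10 9 8 7)| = 10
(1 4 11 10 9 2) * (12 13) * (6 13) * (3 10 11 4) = [0, 3, 1, 10, 4, 5, 13, 7, 8, 2, 9, 11, 6, 12] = (1 3 10 9 2)(6 13 12)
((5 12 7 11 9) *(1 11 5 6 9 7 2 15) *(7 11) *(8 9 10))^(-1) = ((1 7 5 12 2 15)(6 10 8 9))^(-1) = (1 15 2 12 5 7)(6 9 8 10)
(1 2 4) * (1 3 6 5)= (1 2 4 3 6 5)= [0, 2, 4, 6, 3, 1, 5]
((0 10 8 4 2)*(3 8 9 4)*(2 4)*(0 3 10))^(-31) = ((2 3 8 10 9))^(-31) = (2 9 10 8 3)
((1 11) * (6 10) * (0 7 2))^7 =((0 7 2)(1 11)(6 10))^7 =(0 7 2)(1 11)(6 10)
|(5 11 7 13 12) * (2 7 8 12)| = |(2 7 13)(5 11 8 12)| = 12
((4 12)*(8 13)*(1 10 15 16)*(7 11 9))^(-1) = ((1 10 15 16)(4 12)(7 11 9)(8 13))^(-1) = (1 16 15 10)(4 12)(7 9 11)(8 13)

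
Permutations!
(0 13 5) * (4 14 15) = (0 13 5)(4 14 15) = [13, 1, 2, 3, 14, 0, 6, 7, 8, 9, 10, 11, 12, 5, 15, 4]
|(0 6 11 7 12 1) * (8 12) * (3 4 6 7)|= |(0 7 8 12 1)(3 4 6 11)|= 20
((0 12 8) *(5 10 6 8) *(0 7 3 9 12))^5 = (3 6 12 7 10 9 8 5)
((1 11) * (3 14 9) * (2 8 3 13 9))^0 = ((1 11)(2 8 3 14)(9 13))^0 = (14)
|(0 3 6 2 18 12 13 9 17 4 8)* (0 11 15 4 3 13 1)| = 20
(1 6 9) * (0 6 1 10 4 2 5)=(0 6 9 10 4 2 5)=[6, 1, 5, 3, 2, 0, 9, 7, 8, 10, 4]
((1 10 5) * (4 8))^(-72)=((1 10 5)(4 8))^(-72)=(10)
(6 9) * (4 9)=(4 9 6)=[0, 1, 2, 3, 9, 5, 4, 7, 8, 6]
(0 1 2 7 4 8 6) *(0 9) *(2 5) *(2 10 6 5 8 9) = (0 1 8 5 10 6 2 7 4 9) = [1, 8, 7, 3, 9, 10, 2, 4, 5, 0, 6]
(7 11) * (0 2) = (0 2)(7 11) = [2, 1, 0, 3, 4, 5, 6, 11, 8, 9, 10, 7]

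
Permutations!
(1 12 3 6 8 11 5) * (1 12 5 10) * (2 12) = (1 5 2 12 3 6 8 11 10) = [0, 5, 12, 6, 4, 2, 8, 7, 11, 9, 1, 10, 3]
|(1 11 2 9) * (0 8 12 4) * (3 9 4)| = |(0 8 12 3 9 1 11 2 4)| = 9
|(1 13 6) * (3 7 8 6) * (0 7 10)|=|(0 7 8 6 1 13 3 10)|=8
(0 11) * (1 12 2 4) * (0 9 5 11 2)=(0 2 4 1 12)(5 11 9)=[2, 12, 4, 3, 1, 11, 6, 7, 8, 5, 10, 9, 0]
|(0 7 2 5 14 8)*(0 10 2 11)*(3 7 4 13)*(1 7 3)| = 30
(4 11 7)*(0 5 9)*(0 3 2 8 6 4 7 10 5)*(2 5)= (2 8 6 4 11 10)(3 5 9)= [0, 1, 8, 5, 11, 9, 4, 7, 6, 3, 2, 10]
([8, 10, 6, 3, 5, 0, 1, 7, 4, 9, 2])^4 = (10)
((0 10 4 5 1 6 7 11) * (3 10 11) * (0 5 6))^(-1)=(0 1 5 11)(3 7 6 4 10)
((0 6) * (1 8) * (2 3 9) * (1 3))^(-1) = (0 6)(1 2 9 3 8)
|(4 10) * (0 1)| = 2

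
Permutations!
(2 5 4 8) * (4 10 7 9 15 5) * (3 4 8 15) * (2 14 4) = [0, 1, 8, 2, 15, 10, 6, 9, 14, 3, 7, 11, 12, 13, 4, 5] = (2 8 14 4 15 5 10 7 9 3)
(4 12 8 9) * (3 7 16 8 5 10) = [0, 1, 2, 7, 12, 10, 6, 16, 9, 4, 3, 11, 5, 13, 14, 15, 8] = (3 7 16 8 9 4 12 5 10)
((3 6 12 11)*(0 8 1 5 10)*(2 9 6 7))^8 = (0 5 8 10 1)(2 9 6 12 11 3 7)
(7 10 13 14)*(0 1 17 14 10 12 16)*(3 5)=(0 1 17 14 7 12 16)(3 5)(10 13)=[1, 17, 2, 5, 4, 3, 6, 12, 8, 9, 13, 11, 16, 10, 7, 15, 0, 14]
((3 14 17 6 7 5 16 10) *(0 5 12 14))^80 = (17)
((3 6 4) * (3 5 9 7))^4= ((3 6 4 5 9 7))^4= (3 9 4)(5 6 7)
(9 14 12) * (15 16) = (9 14 12)(15 16) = [0, 1, 2, 3, 4, 5, 6, 7, 8, 14, 10, 11, 9, 13, 12, 16, 15]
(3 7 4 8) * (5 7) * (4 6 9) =(3 5 7 6 9 4 8) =[0, 1, 2, 5, 8, 7, 9, 6, 3, 4]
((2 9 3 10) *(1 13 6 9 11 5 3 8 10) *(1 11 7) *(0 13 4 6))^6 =(13)(1 2 8 6)(4 7 10 9)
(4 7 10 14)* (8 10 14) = (4 7 14)(8 10) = [0, 1, 2, 3, 7, 5, 6, 14, 10, 9, 8, 11, 12, 13, 4]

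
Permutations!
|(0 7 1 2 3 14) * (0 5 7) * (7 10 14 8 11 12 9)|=24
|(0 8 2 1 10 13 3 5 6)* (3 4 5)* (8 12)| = 10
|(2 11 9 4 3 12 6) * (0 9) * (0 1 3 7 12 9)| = |(1 3 9 4 7 12 6 2 11)| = 9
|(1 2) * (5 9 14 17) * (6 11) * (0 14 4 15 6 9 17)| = 10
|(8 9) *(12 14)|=2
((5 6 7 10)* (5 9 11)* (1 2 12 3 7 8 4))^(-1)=(1 4 8 6 5 11 9 10 7 3 12 2)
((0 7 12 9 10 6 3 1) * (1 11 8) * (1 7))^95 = ((0 1)(3 11 8 7 12 9 10 6))^95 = (0 1)(3 6 10 9 12 7 8 11)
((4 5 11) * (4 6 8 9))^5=((4 5 11 6 8 9))^5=(4 9 8 6 11 5)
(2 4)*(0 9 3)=(0 9 3)(2 4)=[9, 1, 4, 0, 2, 5, 6, 7, 8, 3]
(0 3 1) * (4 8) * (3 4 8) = (8)(0 4 3 1) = [4, 0, 2, 1, 3, 5, 6, 7, 8]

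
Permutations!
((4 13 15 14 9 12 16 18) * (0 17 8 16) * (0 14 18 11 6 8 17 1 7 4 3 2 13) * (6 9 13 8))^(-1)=(0 4 7 1)(2 3 18 15 13 14 12 9 11 16 8)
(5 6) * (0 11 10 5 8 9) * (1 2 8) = (0 11 10 5 6 1 2 8 9) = [11, 2, 8, 3, 4, 6, 1, 7, 9, 0, 5, 10]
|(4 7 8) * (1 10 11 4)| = 6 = |(1 10 11 4 7 8)|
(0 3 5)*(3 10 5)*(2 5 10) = [2, 1, 5, 3, 4, 0, 6, 7, 8, 9, 10] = (10)(0 2 5)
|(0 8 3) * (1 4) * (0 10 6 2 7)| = |(0 8 3 10 6 2 7)(1 4)| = 14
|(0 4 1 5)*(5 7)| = |(0 4 1 7 5)| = 5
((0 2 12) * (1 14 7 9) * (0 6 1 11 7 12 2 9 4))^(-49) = (0 9 11 7 4)(1 6 12 14)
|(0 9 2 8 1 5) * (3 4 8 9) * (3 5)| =|(0 5)(1 3 4 8)(2 9)| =4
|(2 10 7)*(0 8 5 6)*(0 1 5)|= |(0 8)(1 5 6)(2 10 7)|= 6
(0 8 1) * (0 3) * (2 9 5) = (0 8 1 3)(2 9 5) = [8, 3, 9, 0, 4, 2, 6, 7, 1, 5]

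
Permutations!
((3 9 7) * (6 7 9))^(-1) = ((9)(3 6 7))^(-1) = (9)(3 7 6)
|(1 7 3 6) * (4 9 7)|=6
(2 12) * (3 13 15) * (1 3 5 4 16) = (1 3 13 15 5 4 16)(2 12) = [0, 3, 12, 13, 16, 4, 6, 7, 8, 9, 10, 11, 2, 15, 14, 5, 1]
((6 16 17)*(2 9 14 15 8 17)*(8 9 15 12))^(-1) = (2 16 6 17 8 12 14 9 15)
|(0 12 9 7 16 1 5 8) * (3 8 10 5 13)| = 18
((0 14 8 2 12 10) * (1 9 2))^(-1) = (0 10 12 2 9 1 8 14)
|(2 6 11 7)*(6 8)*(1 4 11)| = |(1 4 11 7 2 8 6)| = 7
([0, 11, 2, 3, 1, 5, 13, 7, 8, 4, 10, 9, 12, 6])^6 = (13)(1 9)(4 11)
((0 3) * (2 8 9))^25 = (0 3)(2 8 9)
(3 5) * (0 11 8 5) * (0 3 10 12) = (0 11 8 5 10 12) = [11, 1, 2, 3, 4, 10, 6, 7, 5, 9, 12, 8, 0]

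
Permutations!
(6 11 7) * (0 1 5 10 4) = [1, 5, 2, 3, 0, 10, 11, 6, 8, 9, 4, 7] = (0 1 5 10 4)(6 11 7)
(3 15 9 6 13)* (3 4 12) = (3 15 9 6 13 4 12) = [0, 1, 2, 15, 12, 5, 13, 7, 8, 6, 10, 11, 3, 4, 14, 9]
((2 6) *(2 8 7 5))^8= (2 7 6 5 8)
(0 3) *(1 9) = (0 3)(1 9) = [3, 9, 2, 0, 4, 5, 6, 7, 8, 1]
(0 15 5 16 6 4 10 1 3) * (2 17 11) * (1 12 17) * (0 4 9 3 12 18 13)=[15, 12, 1, 4, 10, 16, 9, 7, 8, 3, 18, 2, 17, 0, 14, 5, 6, 11, 13]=(0 15 5 16 6 9 3 4 10 18 13)(1 12 17 11 2)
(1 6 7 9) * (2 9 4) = (1 6 7 4 2 9) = [0, 6, 9, 3, 2, 5, 7, 4, 8, 1]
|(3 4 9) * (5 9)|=|(3 4 5 9)|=4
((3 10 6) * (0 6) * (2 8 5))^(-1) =((0 6 3 10)(2 8 5))^(-1) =(0 10 3 6)(2 5 8)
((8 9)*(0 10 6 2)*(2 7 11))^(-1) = (0 2 11 7 6 10)(8 9)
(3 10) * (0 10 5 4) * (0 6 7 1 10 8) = (0 8)(1 10 3 5 4 6 7) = [8, 10, 2, 5, 6, 4, 7, 1, 0, 9, 3]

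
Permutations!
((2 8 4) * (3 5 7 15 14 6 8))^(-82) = ((2 3 5 7 15 14 6 8 4))^(-82) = (2 4 8 6 14 15 7 5 3)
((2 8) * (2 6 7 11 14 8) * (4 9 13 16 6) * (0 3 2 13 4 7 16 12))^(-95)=((0 3 2 13 12)(4 9)(6 16)(7 11 14 8))^(-95)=(4 9)(6 16)(7 11 14 8)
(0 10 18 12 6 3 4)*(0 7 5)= (0 10 18 12 6 3 4 7 5)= [10, 1, 2, 4, 7, 0, 3, 5, 8, 9, 18, 11, 6, 13, 14, 15, 16, 17, 12]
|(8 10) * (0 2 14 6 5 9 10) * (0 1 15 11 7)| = 12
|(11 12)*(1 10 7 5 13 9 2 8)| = 8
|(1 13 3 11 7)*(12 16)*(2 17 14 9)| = 20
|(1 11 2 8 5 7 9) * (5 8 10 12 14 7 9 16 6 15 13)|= |(1 11 2 10 12 14 7 16 6 15 13 5 9)|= 13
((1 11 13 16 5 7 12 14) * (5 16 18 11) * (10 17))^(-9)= (18)(1 5 7 12 14)(10 17)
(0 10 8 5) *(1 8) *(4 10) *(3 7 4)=(0 3 7 4 10 1 8 5)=[3, 8, 2, 7, 10, 0, 6, 4, 5, 9, 1]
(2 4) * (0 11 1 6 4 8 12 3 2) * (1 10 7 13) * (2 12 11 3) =(0 3 12 2 8 11 10 7 13 1 6 4) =[3, 6, 8, 12, 0, 5, 4, 13, 11, 9, 7, 10, 2, 1]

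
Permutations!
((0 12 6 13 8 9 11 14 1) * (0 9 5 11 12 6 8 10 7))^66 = (0 6 13 10 7)(1 8 14 12 11 9 5)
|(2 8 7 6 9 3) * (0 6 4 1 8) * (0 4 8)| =14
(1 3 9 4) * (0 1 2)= (0 1 3 9 4 2)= [1, 3, 0, 9, 2, 5, 6, 7, 8, 4]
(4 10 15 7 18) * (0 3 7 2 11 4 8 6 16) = (0 3 7 18 8 6 16)(2 11 4 10 15) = [3, 1, 11, 7, 10, 5, 16, 18, 6, 9, 15, 4, 12, 13, 14, 2, 0, 17, 8]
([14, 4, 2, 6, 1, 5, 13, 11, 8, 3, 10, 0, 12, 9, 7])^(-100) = (14)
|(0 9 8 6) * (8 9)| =3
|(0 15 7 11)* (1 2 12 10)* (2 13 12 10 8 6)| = 28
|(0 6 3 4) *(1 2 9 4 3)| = 6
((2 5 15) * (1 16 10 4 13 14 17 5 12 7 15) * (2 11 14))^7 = (1 7 16 15 10 11 4 14 13 17 2 5 12)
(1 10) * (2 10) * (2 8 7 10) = (1 8 7 10) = [0, 8, 2, 3, 4, 5, 6, 10, 7, 9, 1]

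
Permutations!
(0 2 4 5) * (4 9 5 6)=(0 2 9 5)(4 6)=[2, 1, 9, 3, 6, 0, 4, 7, 8, 5]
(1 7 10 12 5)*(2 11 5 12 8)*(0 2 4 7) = (12)(0 2 11 5 1)(4 7 10 8) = [2, 0, 11, 3, 7, 1, 6, 10, 4, 9, 8, 5, 12]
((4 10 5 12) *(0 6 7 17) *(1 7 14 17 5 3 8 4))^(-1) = ((0 6 14 17)(1 7 5 12)(3 8 4 10))^(-1) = (0 17 14 6)(1 12 5 7)(3 10 4 8)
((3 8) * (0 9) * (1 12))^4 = (12)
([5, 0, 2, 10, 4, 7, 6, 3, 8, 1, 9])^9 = (0 7 10 1 5 3 9)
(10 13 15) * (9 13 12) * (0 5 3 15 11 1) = (0 5 3 15 10 12 9 13 11 1) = [5, 0, 2, 15, 4, 3, 6, 7, 8, 13, 12, 1, 9, 11, 14, 10]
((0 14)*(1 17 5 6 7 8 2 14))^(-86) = (0 6 14 5 2 17 8 1 7)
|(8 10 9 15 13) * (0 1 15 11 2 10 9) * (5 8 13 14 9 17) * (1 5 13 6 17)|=|(0 5 8 1 15 14 9 11 2 10)(6 17 13)|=30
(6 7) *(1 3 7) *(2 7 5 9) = (1 3 5 9 2 7 6) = [0, 3, 7, 5, 4, 9, 1, 6, 8, 2]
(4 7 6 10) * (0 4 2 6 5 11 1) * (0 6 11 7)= (0 4)(1 6 10 2 11)(5 7)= [4, 6, 11, 3, 0, 7, 10, 5, 8, 9, 2, 1]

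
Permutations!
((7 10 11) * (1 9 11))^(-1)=((1 9 11 7 10))^(-1)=(1 10 7 11 9)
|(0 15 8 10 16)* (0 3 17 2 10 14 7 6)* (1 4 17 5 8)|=14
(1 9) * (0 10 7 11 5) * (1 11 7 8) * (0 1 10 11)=[11, 9, 2, 3, 4, 1, 6, 7, 10, 0, 8, 5]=(0 11 5 1 9)(8 10)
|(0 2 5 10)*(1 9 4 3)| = 4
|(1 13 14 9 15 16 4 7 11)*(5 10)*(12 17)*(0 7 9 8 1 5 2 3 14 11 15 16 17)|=|(0 7 15 17 12)(1 13 11 5 10 2 3 14 8)(4 9 16)|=45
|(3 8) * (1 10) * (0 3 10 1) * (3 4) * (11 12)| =|(0 4 3 8 10)(11 12)| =10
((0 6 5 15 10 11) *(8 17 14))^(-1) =((0 6 5 15 10 11)(8 17 14))^(-1) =(0 11 10 15 5 6)(8 14 17)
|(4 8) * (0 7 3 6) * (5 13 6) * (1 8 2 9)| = |(0 7 3 5 13 6)(1 8 4 2 9)| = 30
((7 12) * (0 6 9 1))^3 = (0 1 9 6)(7 12)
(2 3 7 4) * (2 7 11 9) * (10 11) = [0, 1, 3, 10, 7, 5, 6, 4, 8, 2, 11, 9] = (2 3 10 11 9)(4 7)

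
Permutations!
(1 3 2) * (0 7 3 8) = [7, 8, 1, 2, 4, 5, 6, 3, 0] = (0 7 3 2 1 8)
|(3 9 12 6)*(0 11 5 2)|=|(0 11 5 2)(3 9 12 6)|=4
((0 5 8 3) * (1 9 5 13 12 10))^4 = (0 1 3 10 8 12 5 13 9)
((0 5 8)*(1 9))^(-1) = ((0 5 8)(1 9))^(-1) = (0 8 5)(1 9)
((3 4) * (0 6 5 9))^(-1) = (0 9 5 6)(3 4)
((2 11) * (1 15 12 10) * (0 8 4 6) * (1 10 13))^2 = ((0 8 4 6)(1 15 12 13)(2 11))^2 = (0 4)(1 12)(6 8)(13 15)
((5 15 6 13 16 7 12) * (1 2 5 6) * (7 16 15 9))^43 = (16)(1 13 12 9 2 15 6 7 5)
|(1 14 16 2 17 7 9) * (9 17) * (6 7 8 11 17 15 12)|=60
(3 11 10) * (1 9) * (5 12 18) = (1 9)(3 11 10)(5 12 18) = [0, 9, 2, 11, 4, 12, 6, 7, 8, 1, 3, 10, 18, 13, 14, 15, 16, 17, 5]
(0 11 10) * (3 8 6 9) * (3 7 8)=(0 11 10)(6 9 7 8)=[11, 1, 2, 3, 4, 5, 9, 8, 6, 7, 0, 10]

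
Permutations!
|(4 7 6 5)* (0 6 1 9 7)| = 12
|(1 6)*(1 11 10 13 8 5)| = |(1 6 11 10 13 8 5)| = 7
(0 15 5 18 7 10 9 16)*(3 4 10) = (0 15 5 18 7 3 4 10 9 16) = [15, 1, 2, 4, 10, 18, 6, 3, 8, 16, 9, 11, 12, 13, 14, 5, 0, 17, 7]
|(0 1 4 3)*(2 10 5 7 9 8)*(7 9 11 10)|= |(0 1 4 3)(2 7 11 10 5 9 8)|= 28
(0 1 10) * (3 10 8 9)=(0 1 8 9 3 10)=[1, 8, 2, 10, 4, 5, 6, 7, 9, 3, 0]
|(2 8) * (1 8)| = 3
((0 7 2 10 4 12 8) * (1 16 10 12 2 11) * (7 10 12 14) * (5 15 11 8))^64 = (0 10 4 2 14 7 8)(1 15 12)(5 16 11)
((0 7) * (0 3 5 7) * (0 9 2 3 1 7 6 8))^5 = ((0 9 2 3 5 6 8)(1 7))^5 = (0 6 3 9 8 5 2)(1 7)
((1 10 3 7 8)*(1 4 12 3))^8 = (3 4 7 12 8)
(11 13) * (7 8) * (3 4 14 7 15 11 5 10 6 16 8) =(3 4 14 7)(5 10 6 16 8 15 11 13) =[0, 1, 2, 4, 14, 10, 16, 3, 15, 9, 6, 13, 12, 5, 7, 11, 8]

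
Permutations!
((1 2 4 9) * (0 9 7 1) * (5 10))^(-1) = (0 9)(1 7 4 2)(5 10)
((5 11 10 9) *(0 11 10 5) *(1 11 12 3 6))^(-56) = (0 10 11 6 12 9 5 1 3)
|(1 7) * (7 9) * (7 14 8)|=5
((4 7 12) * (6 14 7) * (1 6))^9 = (1 7)(4 14)(6 12)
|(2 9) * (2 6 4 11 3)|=6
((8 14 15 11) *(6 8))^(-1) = ((6 8 14 15 11))^(-1) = (6 11 15 14 8)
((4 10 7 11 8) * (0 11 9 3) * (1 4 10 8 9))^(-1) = ((0 11 9 3)(1 4 8 10 7))^(-1) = (0 3 9 11)(1 7 10 8 4)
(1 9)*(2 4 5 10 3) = (1 9)(2 4 5 10 3) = [0, 9, 4, 2, 5, 10, 6, 7, 8, 1, 3]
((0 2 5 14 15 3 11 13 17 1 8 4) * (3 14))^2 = (0 5 11 17 8)(1 4 2 3 13)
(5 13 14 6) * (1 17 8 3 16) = (1 17 8 3 16)(5 13 14 6) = [0, 17, 2, 16, 4, 13, 5, 7, 3, 9, 10, 11, 12, 14, 6, 15, 1, 8]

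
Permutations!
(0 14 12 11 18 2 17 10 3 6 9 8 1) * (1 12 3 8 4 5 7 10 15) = (0 14 3 6 9 4 5 7 10 8 12 11 18 2 17 15 1) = [14, 0, 17, 6, 5, 7, 9, 10, 12, 4, 8, 18, 11, 13, 3, 1, 16, 15, 2]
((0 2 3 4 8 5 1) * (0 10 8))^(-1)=(0 4 3 2)(1 5 8 10)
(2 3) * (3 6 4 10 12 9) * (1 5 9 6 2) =(1 5 9 3)(4 10 12 6) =[0, 5, 2, 1, 10, 9, 4, 7, 8, 3, 12, 11, 6]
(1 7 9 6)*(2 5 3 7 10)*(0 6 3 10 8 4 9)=(0 6 1 8 4 9 3 7)(2 5 10)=[6, 8, 5, 7, 9, 10, 1, 0, 4, 3, 2]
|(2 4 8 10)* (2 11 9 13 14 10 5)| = 20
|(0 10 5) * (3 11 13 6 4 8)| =6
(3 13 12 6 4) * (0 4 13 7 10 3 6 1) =(0 4 6 13 12 1)(3 7 10) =[4, 0, 2, 7, 6, 5, 13, 10, 8, 9, 3, 11, 1, 12]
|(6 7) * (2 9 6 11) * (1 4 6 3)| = 8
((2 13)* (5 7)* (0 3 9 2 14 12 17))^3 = ((0 3 9 2 13 14 12 17)(5 7))^3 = (0 2 12 3 13 17 9 14)(5 7)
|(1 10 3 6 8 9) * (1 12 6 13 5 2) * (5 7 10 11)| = |(1 11 5 2)(3 13 7 10)(6 8 9 12)| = 4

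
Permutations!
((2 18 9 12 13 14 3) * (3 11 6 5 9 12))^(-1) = ((2 18 12 13 14 11 6 5 9 3))^(-1) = (2 3 9 5 6 11 14 13 12 18)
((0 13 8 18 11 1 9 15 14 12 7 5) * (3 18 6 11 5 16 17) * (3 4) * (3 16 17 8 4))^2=((0 13 4 16 8 6 11 1 9 15 14 12 7 17 3 18 5))^2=(0 4 8 11 9 14 7 3 5 13 16 6 1 15 12 17 18)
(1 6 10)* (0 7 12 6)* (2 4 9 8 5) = [7, 0, 4, 3, 9, 2, 10, 12, 5, 8, 1, 11, 6] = (0 7 12 6 10 1)(2 4 9 8 5)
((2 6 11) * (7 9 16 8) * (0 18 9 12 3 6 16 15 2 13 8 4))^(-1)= (0 4 16 2 15 9 18)(3 12 7 8 13 11 6)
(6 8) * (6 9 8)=(8 9)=[0, 1, 2, 3, 4, 5, 6, 7, 9, 8]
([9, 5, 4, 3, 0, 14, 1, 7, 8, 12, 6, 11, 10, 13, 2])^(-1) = (0 4 2 14 5 1 6 10 12 9)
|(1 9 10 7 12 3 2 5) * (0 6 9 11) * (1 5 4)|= 11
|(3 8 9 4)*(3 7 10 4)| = 3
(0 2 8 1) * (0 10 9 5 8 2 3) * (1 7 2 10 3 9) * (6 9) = (0 6 9 5 8 7 2 10 1 3) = [6, 3, 10, 0, 4, 8, 9, 2, 7, 5, 1]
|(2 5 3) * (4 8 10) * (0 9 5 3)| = 6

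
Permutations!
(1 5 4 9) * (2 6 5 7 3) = (1 7 3 2 6 5 4 9) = [0, 7, 6, 2, 9, 4, 5, 3, 8, 1]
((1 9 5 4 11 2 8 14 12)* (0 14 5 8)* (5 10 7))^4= (0 9 5)(1 7 2)(4 14 8)(10 11 12)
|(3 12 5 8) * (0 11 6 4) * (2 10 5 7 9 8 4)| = 35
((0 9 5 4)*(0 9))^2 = (4 5 9)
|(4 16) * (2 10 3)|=6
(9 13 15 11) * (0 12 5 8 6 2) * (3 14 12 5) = [5, 1, 0, 14, 4, 8, 2, 7, 6, 13, 10, 9, 3, 15, 12, 11] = (0 5 8 6 2)(3 14 12)(9 13 15 11)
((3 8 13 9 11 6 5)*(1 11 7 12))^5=((1 11 6 5 3 8 13 9 7 12))^5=(1 8)(3 12)(5 7)(6 9)(11 13)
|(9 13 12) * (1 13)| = 4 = |(1 13 12 9)|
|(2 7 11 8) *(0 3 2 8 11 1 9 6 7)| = |(11)(0 3 2)(1 9 6 7)| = 12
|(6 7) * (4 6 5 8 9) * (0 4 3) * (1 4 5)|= 20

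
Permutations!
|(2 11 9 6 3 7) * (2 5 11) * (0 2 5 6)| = 15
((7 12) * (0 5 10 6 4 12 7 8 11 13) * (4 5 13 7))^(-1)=((0 13)(4 12 8 11 7)(5 10 6))^(-1)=(0 13)(4 7 11 8 12)(5 6 10)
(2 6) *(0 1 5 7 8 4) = [1, 5, 6, 3, 0, 7, 2, 8, 4] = (0 1 5 7 8 4)(2 6)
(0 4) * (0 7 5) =[4, 1, 2, 3, 7, 0, 6, 5] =(0 4 7 5)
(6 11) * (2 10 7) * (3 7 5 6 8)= (2 10 5 6 11 8 3 7)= [0, 1, 10, 7, 4, 6, 11, 2, 3, 9, 5, 8]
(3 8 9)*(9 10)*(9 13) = [0, 1, 2, 8, 4, 5, 6, 7, 10, 3, 13, 11, 12, 9] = (3 8 10 13 9)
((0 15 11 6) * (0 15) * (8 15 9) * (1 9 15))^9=(15)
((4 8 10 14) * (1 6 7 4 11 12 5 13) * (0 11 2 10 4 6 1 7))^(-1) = (0 6 7 13 5 12 11)(2 14 10)(4 8)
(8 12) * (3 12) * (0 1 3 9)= (0 1 3 12 8 9)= [1, 3, 2, 12, 4, 5, 6, 7, 9, 0, 10, 11, 8]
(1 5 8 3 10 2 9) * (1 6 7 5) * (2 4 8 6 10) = (2 9 10 4 8 3)(5 6 7) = [0, 1, 9, 2, 8, 6, 7, 5, 3, 10, 4]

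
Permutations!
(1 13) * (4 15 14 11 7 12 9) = (1 13)(4 15 14 11 7 12 9) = [0, 13, 2, 3, 15, 5, 6, 12, 8, 4, 10, 7, 9, 1, 11, 14]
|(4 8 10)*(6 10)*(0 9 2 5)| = 4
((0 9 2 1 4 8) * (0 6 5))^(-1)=((0 9 2 1 4 8 6 5))^(-1)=(0 5 6 8 4 1 2 9)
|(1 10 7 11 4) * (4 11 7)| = 3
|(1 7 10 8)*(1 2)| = |(1 7 10 8 2)| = 5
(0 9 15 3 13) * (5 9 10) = (0 10 5 9 15 3 13) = [10, 1, 2, 13, 4, 9, 6, 7, 8, 15, 5, 11, 12, 0, 14, 3]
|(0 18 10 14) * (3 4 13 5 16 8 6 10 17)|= 12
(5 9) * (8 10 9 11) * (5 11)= (8 10 9 11)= [0, 1, 2, 3, 4, 5, 6, 7, 10, 11, 9, 8]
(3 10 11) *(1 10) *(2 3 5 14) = (1 10 11 5 14 2 3) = [0, 10, 3, 1, 4, 14, 6, 7, 8, 9, 11, 5, 12, 13, 2]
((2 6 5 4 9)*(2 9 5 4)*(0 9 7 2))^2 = (0 7 6 5 9 2 4)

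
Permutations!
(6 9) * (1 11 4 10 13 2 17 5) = [0, 11, 17, 3, 10, 1, 9, 7, 8, 6, 13, 4, 12, 2, 14, 15, 16, 5] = (1 11 4 10 13 2 17 5)(6 9)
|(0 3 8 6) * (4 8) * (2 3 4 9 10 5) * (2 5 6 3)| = |(0 4 8 3 9 10 6)| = 7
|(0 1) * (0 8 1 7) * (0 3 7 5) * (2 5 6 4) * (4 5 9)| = 6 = |(0 6 5)(1 8)(2 9 4)(3 7)|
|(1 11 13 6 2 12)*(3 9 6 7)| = |(1 11 13 7 3 9 6 2 12)| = 9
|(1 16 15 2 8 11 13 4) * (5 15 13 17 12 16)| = 11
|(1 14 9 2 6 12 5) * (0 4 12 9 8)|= 21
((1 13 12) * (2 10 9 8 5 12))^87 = ((1 13 2 10 9 8 5 12))^87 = (1 12 5 8 9 10 2 13)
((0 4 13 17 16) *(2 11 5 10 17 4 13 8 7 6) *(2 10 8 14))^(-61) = (0 2 7 16 14 8 17 4 5 10 13 11 6)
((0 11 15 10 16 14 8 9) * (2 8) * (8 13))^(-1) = ((0 11 15 10 16 14 2 13 8 9))^(-1) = (0 9 8 13 2 14 16 10 15 11)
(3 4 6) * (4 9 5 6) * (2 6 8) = (2 6 3 9 5 8) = [0, 1, 6, 9, 4, 8, 3, 7, 2, 5]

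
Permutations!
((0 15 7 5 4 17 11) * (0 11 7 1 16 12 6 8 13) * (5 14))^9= ((0 15 1 16 12 6 8 13)(4 17 7 14 5))^9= (0 15 1 16 12 6 8 13)(4 5 14 7 17)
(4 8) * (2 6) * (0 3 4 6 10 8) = (0 3 4)(2 10 8 6) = [3, 1, 10, 4, 0, 5, 2, 7, 6, 9, 8]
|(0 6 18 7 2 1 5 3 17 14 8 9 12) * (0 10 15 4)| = 16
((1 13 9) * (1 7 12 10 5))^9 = (1 9 12 5 13 7 10)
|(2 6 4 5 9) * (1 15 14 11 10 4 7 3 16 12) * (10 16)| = 24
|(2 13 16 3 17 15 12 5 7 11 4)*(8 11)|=12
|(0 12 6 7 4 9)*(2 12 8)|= |(0 8 2 12 6 7 4 9)|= 8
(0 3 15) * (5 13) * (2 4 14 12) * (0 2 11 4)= (0 3 15 2)(4 14 12 11)(5 13)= [3, 1, 0, 15, 14, 13, 6, 7, 8, 9, 10, 4, 11, 5, 12, 2]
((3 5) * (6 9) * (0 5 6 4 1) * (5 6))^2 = (0 9 1 6 4)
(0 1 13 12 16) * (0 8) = (0 1 13 12 16 8) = [1, 13, 2, 3, 4, 5, 6, 7, 0, 9, 10, 11, 16, 12, 14, 15, 8]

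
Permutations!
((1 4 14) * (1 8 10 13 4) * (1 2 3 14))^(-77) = (1 14 13 2 8 4 3 10)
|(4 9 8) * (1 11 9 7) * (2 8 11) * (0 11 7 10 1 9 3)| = 30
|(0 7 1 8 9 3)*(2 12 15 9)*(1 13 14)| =11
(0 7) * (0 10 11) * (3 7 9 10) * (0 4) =(0 9 10 11 4)(3 7) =[9, 1, 2, 7, 0, 5, 6, 3, 8, 10, 11, 4]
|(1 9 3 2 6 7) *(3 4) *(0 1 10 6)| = 6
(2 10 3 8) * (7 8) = (2 10 3 7 8) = [0, 1, 10, 7, 4, 5, 6, 8, 2, 9, 3]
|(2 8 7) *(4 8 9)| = 5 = |(2 9 4 8 7)|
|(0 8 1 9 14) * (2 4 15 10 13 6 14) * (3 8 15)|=6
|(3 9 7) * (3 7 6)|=3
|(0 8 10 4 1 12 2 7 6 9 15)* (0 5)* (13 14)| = 12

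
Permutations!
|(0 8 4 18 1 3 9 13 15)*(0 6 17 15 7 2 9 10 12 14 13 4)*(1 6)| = |(0 8)(1 3 10 12 14 13 7 2 9 4 18 6 17 15)| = 14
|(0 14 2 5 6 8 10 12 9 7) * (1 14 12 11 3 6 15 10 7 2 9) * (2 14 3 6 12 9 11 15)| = 42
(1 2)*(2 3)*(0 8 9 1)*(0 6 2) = (0 8 9 1 3)(2 6) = [8, 3, 6, 0, 4, 5, 2, 7, 9, 1]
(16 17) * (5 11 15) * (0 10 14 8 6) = (0 10 14 8 6)(5 11 15)(16 17) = [10, 1, 2, 3, 4, 11, 0, 7, 6, 9, 14, 15, 12, 13, 8, 5, 17, 16]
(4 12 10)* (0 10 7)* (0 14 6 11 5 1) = (0 10 4 12 7 14 6 11 5 1) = [10, 0, 2, 3, 12, 1, 11, 14, 8, 9, 4, 5, 7, 13, 6]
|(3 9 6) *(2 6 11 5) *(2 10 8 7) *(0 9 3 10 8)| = |(0 9 11 5 8 7 2 6 10)| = 9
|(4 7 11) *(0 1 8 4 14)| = |(0 1 8 4 7 11 14)| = 7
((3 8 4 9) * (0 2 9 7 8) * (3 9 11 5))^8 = (0 5 2 3 11)(4 8 7)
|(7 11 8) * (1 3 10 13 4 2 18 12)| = |(1 3 10 13 4 2 18 12)(7 11 8)| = 24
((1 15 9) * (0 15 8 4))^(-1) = (0 4 8 1 9 15)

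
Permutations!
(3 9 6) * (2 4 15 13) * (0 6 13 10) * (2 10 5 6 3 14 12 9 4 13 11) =(0 3 4 15 5 6 14 12 9 11 2 13 10) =[3, 1, 13, 4, 15, 6, 14, 7, 8, 11, 0, 2, 9, 10, 12, 5]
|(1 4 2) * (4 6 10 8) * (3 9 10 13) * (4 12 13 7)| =30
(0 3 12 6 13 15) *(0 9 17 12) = (0 3)(6 13 15 9 17 12) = [3, 1, 2, 0, 4, 5, 13, 7, 8, 17, 10, 11, 6, 15, 14, 9, 16, 12]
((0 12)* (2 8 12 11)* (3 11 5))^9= (0 3 2 12 5 11 8)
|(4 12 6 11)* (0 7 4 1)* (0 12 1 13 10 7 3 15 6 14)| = |(0 3 15 6 11 13 10 7 4 1 12 14)| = 12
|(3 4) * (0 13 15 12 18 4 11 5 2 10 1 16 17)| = 14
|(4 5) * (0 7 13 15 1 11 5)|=8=|(0 7 13 15 1 11 5 4)|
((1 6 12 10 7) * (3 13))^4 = (13)(1 7 10 12 6)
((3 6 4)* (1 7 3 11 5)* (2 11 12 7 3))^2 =(1 6 12 2 5 3 4 7 11)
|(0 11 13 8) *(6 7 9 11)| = 7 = |(0 6 7 9 11 13 8)|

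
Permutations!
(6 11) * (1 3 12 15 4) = [0, 3, 2, 12, 1, 5, 11, 7, 8, 9, 10, 6, 15, 13, 14, 4] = (1 3 12 15 4)(6 11)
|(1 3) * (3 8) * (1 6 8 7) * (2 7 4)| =12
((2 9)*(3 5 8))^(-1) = ((2 9)(3 5 8))^(-1) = (2 9)(3 8 5)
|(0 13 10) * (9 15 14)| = 3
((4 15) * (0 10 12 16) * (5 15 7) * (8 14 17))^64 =(8 14 17)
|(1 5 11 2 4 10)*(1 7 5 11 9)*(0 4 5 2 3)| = 10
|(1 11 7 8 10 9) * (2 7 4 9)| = 4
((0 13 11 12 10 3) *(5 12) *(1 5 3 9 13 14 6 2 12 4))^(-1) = (0 3 11 13 9 10 12 2 6 14)(1 4 5)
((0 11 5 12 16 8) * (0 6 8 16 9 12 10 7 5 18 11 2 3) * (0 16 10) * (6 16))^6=(18)(0 10 6)(2 7 8)(3 5 16)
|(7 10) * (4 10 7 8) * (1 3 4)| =5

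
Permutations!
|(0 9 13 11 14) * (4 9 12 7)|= |(0 12 7 4 9 13 11 14)|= 8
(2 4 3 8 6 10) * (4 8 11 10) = (2 8 6 4 3 11 10) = [0, 1, 8, 11, 3, 5, 4, 7, 6, 9, 2, 10]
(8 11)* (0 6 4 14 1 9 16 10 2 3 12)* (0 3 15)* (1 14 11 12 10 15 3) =(0 6 4 11 8 12 1 9 16 15)(2 3 10) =[6, 9, 3, 10, 11, 5, 4, 7, 12, 16, 2, 8, 1, 13, 14, 0, 15]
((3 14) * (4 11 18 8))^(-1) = (3 14)(4 8 18 11)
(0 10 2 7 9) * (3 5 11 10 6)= (0 6 3 5 11 10 2 7 9)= [6, 1, 7, 5, 4, 11, 3, 9, 8, 0, 2, 10]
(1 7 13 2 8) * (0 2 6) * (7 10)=(0 2 8 1 10 7 13 6)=[2, 10, 8, 3, 4, 5, 0, 13, 1, 9, 7, 11, 12, 6]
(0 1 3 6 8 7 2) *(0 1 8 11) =(0 8 7 2 1 3 6 11) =[8, 3, 1, 6, 4, 5, 11, 2, 7, 9, 10, 0]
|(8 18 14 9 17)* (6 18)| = |(6 18 14 9 17 8)| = 6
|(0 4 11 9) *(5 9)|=|(0 4 11 5 9)|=5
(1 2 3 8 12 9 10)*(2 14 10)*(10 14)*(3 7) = (14)(1 10)(2 7 3 8 12 9) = [0, 10, 7, 8, 4, 5, 6, 3, 12, 2, 1, 11, 9, 13, 14]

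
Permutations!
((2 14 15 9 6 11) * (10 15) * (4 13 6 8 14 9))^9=(2 11 6 13 4 15 10 14 8 9)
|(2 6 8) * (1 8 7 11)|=|(1 8 2 6 7 11)|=6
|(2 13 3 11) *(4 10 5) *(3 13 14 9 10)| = 8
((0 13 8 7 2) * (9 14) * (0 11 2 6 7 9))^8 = (0 9 13 14 8)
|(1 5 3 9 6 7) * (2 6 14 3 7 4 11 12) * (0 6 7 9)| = |(0 6 4 11 12 2 7 1 5 9 14 3)| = 12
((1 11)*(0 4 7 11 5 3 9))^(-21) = (0 11 3 4 1 9 7 5)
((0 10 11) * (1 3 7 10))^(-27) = ((0 1 3 7 10 11))^(-27) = (0 7)(1 10)(3 11)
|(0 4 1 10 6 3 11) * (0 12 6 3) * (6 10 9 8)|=|(0 4 1 9 8 6)(3 11 12 10)|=12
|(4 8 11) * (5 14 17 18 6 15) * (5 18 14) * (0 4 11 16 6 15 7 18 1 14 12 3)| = |(0 4 8 16 6 7 18 15 1 14 17 12 3)| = 13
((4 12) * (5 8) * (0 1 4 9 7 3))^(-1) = ((0 1 4 12 9 7 3)(5 8))^(-1) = (0 3 7 9 12 4 1)(5 8)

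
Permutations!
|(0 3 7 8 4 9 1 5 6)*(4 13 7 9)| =6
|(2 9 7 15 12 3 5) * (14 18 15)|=|(2 9 7 14 18 15 12 3 5)|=9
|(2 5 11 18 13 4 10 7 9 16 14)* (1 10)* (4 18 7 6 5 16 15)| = 18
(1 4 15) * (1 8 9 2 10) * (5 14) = [0, 4, 10, 3, 15, 14, 6, 7, 9, 2, 1, 11, 12, 13, 5, 8] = (1 4 15 8 9 2 10)(5 14)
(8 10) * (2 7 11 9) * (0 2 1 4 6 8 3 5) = (0 2 7 11 9 1 4 6 8 10 3 5) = [2, 4, 7, 5, 6, 0, 8, 11, 10, 1, 3, 9]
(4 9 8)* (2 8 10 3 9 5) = (2 8 4 5)(3 9 10) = [0, 1, 8, 9, 5, 2, 6, 7, 4, 10, 3]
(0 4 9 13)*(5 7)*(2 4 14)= (0 14 2 4 9 13)(5 7)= [14, 1, 4, 3, 9, 7, 6, 5, 8, 13, 10, 11, 12, 0, 2]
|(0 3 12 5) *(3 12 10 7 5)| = 6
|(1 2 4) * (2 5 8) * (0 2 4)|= 4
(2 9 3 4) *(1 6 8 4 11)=(1 6 8 4 2 9 3 11)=[0, 6, 9, 11, 2, 5, 8, 7, 4, 3, 10, 1]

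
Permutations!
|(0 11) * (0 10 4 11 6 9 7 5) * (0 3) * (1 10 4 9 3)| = |(0 6 3)(1 10 9 7 5)(4 11)| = 30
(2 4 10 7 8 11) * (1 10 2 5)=(1 10 7 8 11 5)(2 4)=[0, 10, 4, 3, 2, 1, 6, 8, 11, 9, 7, 5]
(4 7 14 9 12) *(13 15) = (4 7 14 9 12)(13 15) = [0, 1, 2, 3, 7, 5, 6, 14, 8, 12, 10, 11, 4, 15, 9, 13]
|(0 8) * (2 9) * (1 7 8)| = |(0 1 7 8)(2 9)| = 4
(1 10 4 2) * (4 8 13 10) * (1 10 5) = (1 4 2 10 8 13 5) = [0, 4, 10, 3, 2, 1, 6, 7, 13, 9, 8, 11, 12, 5]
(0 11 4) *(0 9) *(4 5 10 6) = (0 11 5 10 6 4 9) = [11, 1, 2, 3, 9, 10, 4, 7, 8, 0, 6, 5]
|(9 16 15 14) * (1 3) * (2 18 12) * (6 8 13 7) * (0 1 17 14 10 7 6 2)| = 39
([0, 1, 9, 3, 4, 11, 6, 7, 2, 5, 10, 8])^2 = [0, 1, 5, 3, 4, 8, 6, 7, 9, 11, 10, 2]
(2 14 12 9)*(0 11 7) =[11, 1, 14, 3, 4, 5, 6, 0, 8, 2, 10, 7, 9, 13, 12] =(0 11 7)(2 14 12 9)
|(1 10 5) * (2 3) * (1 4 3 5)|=4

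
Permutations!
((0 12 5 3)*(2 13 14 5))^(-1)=((0 12 2 13 14 5 3))^(-1)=(0 3 5 14 13 2 12)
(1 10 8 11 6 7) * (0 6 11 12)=(0 6 7 1 10 8 12)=[6, 10, 2, 3, 4, 5, 7, 1, 12, 9, 8, 11, 0]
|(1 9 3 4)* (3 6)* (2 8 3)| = 7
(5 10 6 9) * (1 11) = (1 11)(5 10 6 9) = [0, 11, 2, 3, 4, 10, 9, 7, 8, 5, 6, 1]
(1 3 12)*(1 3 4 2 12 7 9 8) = (1 4 2 12 3 7 9 8) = [0, 4, 12, 7, 2, 5, 6, 9, 1, 8, 10, 11, 3]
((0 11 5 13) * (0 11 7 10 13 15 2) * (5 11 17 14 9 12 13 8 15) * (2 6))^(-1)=(0 2 6 15 8 10 7)(9 14 17 13 12)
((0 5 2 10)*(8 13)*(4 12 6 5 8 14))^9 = (0 10 2 5 6 12 4 14 13 8)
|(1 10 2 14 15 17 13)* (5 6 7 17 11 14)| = 24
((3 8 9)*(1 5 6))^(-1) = (1 6 5)(3 9 8)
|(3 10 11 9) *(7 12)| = |(3 10 11 9)(7 12)| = 4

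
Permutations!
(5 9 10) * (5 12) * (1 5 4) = (1 5 9 10 12 4) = [0, 5, 2, 3, 1, 9, 6, 7, 8, 10, 12, 11, 4]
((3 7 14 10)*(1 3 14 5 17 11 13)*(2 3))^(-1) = ((1 2 3 7 5 17 11 13)(10 14))^(-1) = (1 13 11 17 5 7 3 2)(10 14)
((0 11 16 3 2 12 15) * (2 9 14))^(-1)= (0 15 12 2 14 9 3 16 11)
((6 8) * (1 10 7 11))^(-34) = ((1 10 7 11)(6 8))^(-34) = (1 7)(10 11)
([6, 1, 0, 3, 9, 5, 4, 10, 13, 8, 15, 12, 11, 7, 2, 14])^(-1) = (0 2 14 15 10 7 13 8 9 4 6)(11 12)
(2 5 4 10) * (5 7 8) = (2 7 8 5 4 10) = [0, 1, 7, 3, 10, 4, 6, 8, 5, 9, 2]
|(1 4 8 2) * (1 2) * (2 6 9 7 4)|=7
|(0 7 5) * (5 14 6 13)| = |(0 7 14 6 13 5)| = 6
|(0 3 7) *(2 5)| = |(0 3 7)(2 5)| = 6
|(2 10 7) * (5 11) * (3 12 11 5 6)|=|(2 10 7)(3 12 11 6)|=12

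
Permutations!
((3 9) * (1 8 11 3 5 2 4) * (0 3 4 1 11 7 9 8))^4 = (11)(0 9)(1 7)(2 8)(3 5)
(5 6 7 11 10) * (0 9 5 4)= (0 9 5 6 7 11 10 4)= [9, 1, 2, 3, 0, 6, 7, 11, 8, 5, 4, 10]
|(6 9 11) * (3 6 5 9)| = 6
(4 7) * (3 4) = [0, 1, 2, 4, 7, 5, 6, 3] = (3 4 7)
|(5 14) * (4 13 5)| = 4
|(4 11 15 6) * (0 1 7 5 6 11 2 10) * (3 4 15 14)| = |(0 1 7 5 6 15 11 14 3 4 2 10)| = 12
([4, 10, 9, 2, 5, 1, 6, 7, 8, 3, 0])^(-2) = [1, 4, 9, 2, 10, 0, 6, 7, 8, 3, 5]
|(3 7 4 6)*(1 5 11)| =|(1 5 11)(3 7 4 6)| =12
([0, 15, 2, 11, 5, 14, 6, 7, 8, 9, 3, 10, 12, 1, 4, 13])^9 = [0, 1, 2, 3, 4, 5, 6, 7, 8, 9, 10, 11, 12, 13, 14, 15]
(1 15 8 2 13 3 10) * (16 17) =(1 15 8 2 13 3 10)(16 17) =[0, 15, 13, 10, 4, 5, 6, 7, 2, 9, 1, 11, 12, 3, 14, 8, 17, 16]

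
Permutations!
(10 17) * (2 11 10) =[0, 1, 11, 3, 4, 5, 6, 7, 8, 9, 17, 10, 12, 13, 14, 15, 16, 2] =(2 11 10 17)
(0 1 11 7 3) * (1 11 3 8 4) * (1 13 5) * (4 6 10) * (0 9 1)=(0 11 7 8 6 10 4 13 5)(1 3 9)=[11, 3, 2, 9, 13, 0, 10, 8, 6, 1, 4, 7, 12, 5]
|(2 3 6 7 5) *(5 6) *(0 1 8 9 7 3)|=|(0 1 8 9 7 6 3 5 2)|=9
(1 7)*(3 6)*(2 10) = (1 7)(2 10)(3 6) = [0, 7, 10, 6, 4, 5, 3, 1, 8, 9, 2]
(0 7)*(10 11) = (0 7)(10 11) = [7, 1, 2, 3, 4, 5, 6, 0, 8, 9, 11, 10]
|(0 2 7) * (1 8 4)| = 3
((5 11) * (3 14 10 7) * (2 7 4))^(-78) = (14)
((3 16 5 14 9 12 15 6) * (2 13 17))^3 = (17)(3 14 15 16 9 6 5 12)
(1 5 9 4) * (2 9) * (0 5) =(0 5 2 9 4 1) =[5, 0, 9, 3, 1, 2, 6, 7, 8, 4]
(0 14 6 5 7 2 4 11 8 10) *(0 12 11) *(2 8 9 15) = (0 14 6 5 7 8 10 12 11 9 15 2 4) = [14, 1, 4, 3, 0, 7, 5, 8, 10, 15, 12, 9, 11, 13, 6, 2]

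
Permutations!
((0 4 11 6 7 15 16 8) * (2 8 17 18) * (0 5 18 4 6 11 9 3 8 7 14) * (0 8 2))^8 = ((0 6 14 8 5 18)(2 7 15 16 17 4 9 3))^8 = (0 14 5)(6 8 18)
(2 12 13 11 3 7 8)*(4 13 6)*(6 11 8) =(2 12 11 3 7 6 4 13 8) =[0, 1, 12, 7, 13, 5, 4, 6, 2, 9, 10, 3, 11, 8]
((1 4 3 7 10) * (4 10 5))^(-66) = ((1 10)(3 7 5 4))^(-66) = (10)(3 5)(4 7)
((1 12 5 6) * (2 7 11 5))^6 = (1 6 5 11 7 2 12) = ((1 12 2 7 11 5 6))^6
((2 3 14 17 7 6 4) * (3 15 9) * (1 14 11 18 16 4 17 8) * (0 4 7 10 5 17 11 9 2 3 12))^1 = (0 4 3 9 12)(1 14 8)(2 15)(5 17 10)(6 11 18 16 7)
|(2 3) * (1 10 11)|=|(1 10 11)(2 3)|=6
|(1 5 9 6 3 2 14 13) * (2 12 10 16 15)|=12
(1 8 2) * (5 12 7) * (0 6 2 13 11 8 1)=(0 6 2)(5 12 7)(8 13 11)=[6, 1, 0, 3, 4, 12, 2, 5, 13, 9, 10, 8, 7, 11]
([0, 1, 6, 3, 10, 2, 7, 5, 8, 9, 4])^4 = (10)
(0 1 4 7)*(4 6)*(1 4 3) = (0 4 7)(1 6 3) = [4, 6, 2, 1, 7, 5, 3, 0]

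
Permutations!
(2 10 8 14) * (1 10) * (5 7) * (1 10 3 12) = (1 3 12)(2 10 8 14)(5 7) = [0, 3, 10, 12, 4, 7, 6, 5, 14, 9, 8, 11, 1, 13, 2]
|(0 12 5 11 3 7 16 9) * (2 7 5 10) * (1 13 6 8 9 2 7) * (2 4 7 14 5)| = 39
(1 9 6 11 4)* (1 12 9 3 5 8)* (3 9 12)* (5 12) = (1 9 6 11 4 3 12 5 8) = [0, 9, 2, 12, 3, 8, 11, 7, 1, 6, 10, 4, 5]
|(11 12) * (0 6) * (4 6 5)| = 4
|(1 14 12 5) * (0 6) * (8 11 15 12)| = 14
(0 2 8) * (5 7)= [2, 1, 8, 3, 4, 7, 6, 5, 0]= (0 2 8)(5 7)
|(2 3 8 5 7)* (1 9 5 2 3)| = |(1 9 5 7 3 8 2)| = 7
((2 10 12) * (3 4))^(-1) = ((2 10 12)(3 4))^(-1) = (2 12 10)(3 4)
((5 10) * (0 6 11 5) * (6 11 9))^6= (0 5)(10 11)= ((0 11 5 10)(6 9))^6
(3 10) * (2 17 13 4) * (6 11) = (2 17 13 4)(3 10)(6 11) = [0, 1, 17, 10, 2, 5, 11, 7, 8, 9, 3, 6, 12, 4, 14, 15, 16, 13]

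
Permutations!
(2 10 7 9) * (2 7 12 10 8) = (2 8)(7 9)(10 12) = [0, 1, 8, 3, 4, 5, 6, 9, 2, 7, 12, 11, 10]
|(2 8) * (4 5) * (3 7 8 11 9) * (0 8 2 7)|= |(0 8 7 2 11 9 3)(4 5)|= 14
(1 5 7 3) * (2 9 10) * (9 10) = (1 5 7 3)(2 10) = [0, 5, 10, 1, 4, 7, 6, 3, 8, 9, 2]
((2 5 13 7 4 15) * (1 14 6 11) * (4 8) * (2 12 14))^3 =(1 13 4 14)(2 7 15 6)(5 8 12 11)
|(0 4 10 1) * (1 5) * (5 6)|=|(0 4 10 6 5 1)|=6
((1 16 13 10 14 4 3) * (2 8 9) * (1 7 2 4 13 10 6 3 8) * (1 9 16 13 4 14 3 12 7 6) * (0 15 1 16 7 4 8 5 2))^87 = (0 6 8 10 9 13 5 15 12 7 3 14 16 2 1 4)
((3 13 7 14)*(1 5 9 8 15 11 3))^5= (1 11)(3 5)(7 8)(9 13)(14 15)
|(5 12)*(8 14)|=2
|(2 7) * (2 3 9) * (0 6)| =|(0 6)(2 7 3 9)| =4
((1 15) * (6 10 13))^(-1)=((1 15)(6 10 13))^(-1)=(1 15)(6 13 10)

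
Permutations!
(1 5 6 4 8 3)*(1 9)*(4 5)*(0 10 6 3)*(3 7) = (0 10 6 5 7 3 9 1 4 8) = [10, 4, 2, 9, 8, 7, 5, 3, 0, 1, 6]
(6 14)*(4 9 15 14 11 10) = [0, 1, 2, 3, 9, 5, 11, 7, 8, 15, 4, 10, 12, 13, 6, 14] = (4 9 15 14 6 11 10)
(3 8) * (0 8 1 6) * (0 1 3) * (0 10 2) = [8, 6, 0, 3, 4, 5, 1, 7, 10, 9, 2] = (0 8 10 2)(1 6)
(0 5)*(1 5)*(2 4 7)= (0 1 5)(2 4 7)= [1, 5, 4, 3, 7, 0, 6, 2]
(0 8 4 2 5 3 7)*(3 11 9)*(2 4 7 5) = (0 8 7)(3 5 11 9) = [8, 1, 2, 5, 4, 11, 6, 0, 7, 3, 10, 9]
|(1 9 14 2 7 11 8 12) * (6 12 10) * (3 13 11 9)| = 8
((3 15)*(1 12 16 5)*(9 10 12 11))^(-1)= ((1 11 9 10 12 16 5)(3 15))^(-1)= (1 5 16 12 10 9 11)(3 15)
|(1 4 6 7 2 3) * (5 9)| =6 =|(1 4 6 7 2 3)(5 9)|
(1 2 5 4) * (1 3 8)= (1 2 5 4 3 8)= [0, 2, 5, 8, 3, 4, 6, 7, 1]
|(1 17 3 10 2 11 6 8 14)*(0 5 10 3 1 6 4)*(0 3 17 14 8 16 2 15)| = |(0 5 10 15)(1 14 6 16 2 11 4 3 17)| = 36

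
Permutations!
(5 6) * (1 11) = (1 11)(5 6) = [0, 11, 2, 3, 4, 6, 5, 7, 8, 9, 10, 1]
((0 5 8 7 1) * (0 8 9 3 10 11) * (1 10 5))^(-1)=((0 1 8 7 10 11)(3 5 9))^(-1)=(0 11 10 7 8 1)(3 9 5)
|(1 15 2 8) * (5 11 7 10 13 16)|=|(1 15 2 8)(5 11 7 10 13 16)|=12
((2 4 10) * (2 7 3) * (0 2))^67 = (0 2 4 10 7 3)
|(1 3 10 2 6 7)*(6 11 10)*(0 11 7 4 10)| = |(0 11)(1 3 6 4 10 2 7)| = 14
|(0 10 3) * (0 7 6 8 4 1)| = 8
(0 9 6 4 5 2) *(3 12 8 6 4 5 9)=(0 3 12 8 6 5 2)(4 9)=[3, 1, 0, 12, 9, 2, 5, 7, 6, 4, 10, 11, 8]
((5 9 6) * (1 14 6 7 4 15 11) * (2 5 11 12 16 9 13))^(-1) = (1 11 6 14)(2 13 5)(4 7 9 16 12 15)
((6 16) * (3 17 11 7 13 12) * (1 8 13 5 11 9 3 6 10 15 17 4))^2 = ((1 8 13 12 6 16 10 15 17 9 3 4)(5 11 7))^2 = (1 13 6 10 17 3)(4 8 12 16 15 9)(5 7 11)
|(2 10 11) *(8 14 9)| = 3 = |(2 10 11)(8 14 9)|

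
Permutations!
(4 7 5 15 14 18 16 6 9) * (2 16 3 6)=(2 16)(3 6 9 4 7 5 15 14 18)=[0, 1, 16, 6, 7, 15, 9, 5, 8, 4, 10, 11, 12, 13, 18, 14, 2, 17, 3]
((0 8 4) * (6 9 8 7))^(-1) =((0 7 6 9 8 4))^(-1) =(0 4 8 9 6 7)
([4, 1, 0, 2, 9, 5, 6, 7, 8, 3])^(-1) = (0 2 3 9 4)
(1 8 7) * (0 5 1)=(0 5 1 8 7)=[5, 8, 2, 3, 4, 1, 6, 0, 7]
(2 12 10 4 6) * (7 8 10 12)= (12)(2 7 8 10 4 6)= [0, 1, 7, 3, 6, 5, 2, 8, 10, 9, 4, 11, 12]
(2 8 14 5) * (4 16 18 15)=(2 8 14 5)(4 16 18 15)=[0, 1, 8, 3, 16, 2, 6, 7, 14, 9, 10, 11, 12, 13, 5, 4, 18, 17, 15]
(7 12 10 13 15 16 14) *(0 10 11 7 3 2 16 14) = [10, 1, 16, 2, 4, 5, 6, 12, 8, 9, 13, 7, 11, 15, 3, 14, 0] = (0 10 13 15 14 3 2 16)(7 12 11)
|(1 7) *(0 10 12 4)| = 4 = |(0 10 12 4)(1 7)|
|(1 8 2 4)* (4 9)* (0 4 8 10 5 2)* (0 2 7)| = 6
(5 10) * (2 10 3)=(2 10 5 3)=[0, 1, 10, 2, 4, 3, 6, 7, 8, 9, 5]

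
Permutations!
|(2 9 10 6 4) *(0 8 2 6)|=10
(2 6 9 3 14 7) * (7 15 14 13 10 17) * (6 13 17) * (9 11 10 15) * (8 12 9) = [0, 1, 13, 17, 4, 5, 11, 2, 12, 3, 6, 10, 9, 15, 8, 14, 16, 7] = (2 13 15 14 8 12 9 3 17 7)(6 11 10)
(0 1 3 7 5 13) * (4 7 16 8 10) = [1, 3, 2, 16, 7, 13, 6, 5, 10, 9, 4, 11, 12, 0, 14, 15, 8] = (0 1 3 16 8 10 4 7 5 13)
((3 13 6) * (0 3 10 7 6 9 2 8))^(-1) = (0 8 2 9 13 3)(6 7 10)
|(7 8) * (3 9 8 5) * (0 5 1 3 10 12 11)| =5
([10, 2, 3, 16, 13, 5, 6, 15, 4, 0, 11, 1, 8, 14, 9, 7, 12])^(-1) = [9, 11, 1, 2, 8, 5, 6, 15, 12, 14, 0, 10, 16, 4, 13, 7, 3]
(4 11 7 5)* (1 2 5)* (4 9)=[0, 2, 5, 3, 11, 9, 6, 1, 8, 4, 10, 7]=(1 2 5 9 4 11 7)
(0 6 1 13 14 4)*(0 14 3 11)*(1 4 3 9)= (0 6 4 14 3 11)(1 13 9)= [6, 13, 2, 11, 14, 5, 4, 7, 8, 1, 10, 0, 12, 9, 3]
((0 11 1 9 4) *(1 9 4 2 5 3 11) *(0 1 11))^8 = ((0 11 9 2 5 3)(1 4))^8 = (0 9 5)(2 3 11)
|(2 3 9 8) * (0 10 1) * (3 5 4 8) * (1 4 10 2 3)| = |(0 2 5 10 4 8 3 9 1)| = 9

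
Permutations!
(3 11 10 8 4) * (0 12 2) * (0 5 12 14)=(0 14)(2 5 12)(3 11 10 8 4)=[14, 1, 5, 11, 3, 12, 6, 7, 4, 9, 8, 10, 2, 13, 0]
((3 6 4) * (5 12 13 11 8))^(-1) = ((3 6 4)(5 12 13 11 8))^(-1) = (3 4 6)(5 8 11 13 12)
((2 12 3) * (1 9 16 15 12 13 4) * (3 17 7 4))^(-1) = (1 4 7 17 12 15 16 9)(2 3 13)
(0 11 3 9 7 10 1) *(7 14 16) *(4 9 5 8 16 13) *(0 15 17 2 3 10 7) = (0 11 10 1 15 17 2 3 5 8 16)(4 9 14 13) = [11, 15, 3, 5, 9, 8, 6, 7, 16, 14, 1, 10, 12, 4, 13, 17, 0, 2]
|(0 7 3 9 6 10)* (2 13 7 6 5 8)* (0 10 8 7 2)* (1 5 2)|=21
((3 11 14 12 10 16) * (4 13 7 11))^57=((3 4 13 7 11 14 12 10 16))^57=(3 7 12)(4 11 10)(13 14 16)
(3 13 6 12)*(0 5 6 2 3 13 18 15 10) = [5, 1, 3, 18, 4, 6, 12, 7, 8, 9, 0, 11, 13, 2, 14, 10, 16, 17, 15] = (0 5 6 12 13 2 3 18 15 10)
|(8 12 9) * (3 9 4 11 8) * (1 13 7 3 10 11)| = |(1 13 7 3 9 10 11 8 12 4)| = 10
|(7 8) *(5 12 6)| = |(5 12 6)(7 8)| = 6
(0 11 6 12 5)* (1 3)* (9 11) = [9, 3, 2, 1, 4, 0, 12, 7, 8, 11, 10, 6, 5] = (0 9 11 6 12 5)(1 3)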